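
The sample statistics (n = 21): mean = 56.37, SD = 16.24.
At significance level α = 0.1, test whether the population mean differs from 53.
One-sample t-test:
H₀: μ = 53
H₁: μ ≠ 53
df = n - 1 = 20
t = (x̄ - μ₀) / (s/√n) = (56.37 - 53) / (16.24/√21) = 0.951
p-value = 0.3530

Since p-value > α = 0.1, we fail to reject H₀.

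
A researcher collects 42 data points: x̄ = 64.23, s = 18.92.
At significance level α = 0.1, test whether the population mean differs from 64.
One-sample t-test:
H₀: μ = 64
H₁: μ ≠ 64
df = n - 1 = 41
t = (x̄ - μ₀) / (s/√n) = (64.23 - 64) / (18.92/√42) = 0.079
p-value = 0.9376

Since p-value > α = 0.1, we fail to reject H₀.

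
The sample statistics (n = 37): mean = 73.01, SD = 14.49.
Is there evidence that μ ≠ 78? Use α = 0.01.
One-sample t-test:
H₀: μ = 78
H₁: μ ≠ 78
df = n - 1 = 36
t = (x̄ - μ₀) / (s/√n) = (73.01 - 78) / (14.49/√37) = -2.095
p-value = 0.0433

Since p-value > α = 0.01, we fail to reject H₀.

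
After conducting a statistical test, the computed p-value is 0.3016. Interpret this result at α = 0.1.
Since p = 0.3016 > α = 0.1, fail to reject H₀.
There is insufficient evidence to reject the null hypothesis; the result is not statistically significant at the 0.1 level.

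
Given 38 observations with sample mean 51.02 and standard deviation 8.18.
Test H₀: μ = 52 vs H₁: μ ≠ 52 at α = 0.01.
One-sample t-test:
H₀: μ = 52
H₁: μ ≠ 52
df = n - 1 = 37
t = (x̄ - μ₀) / (s/√n) = (51.02 - 52) / (8.18/√38) = -0.739
p-value = 0.4649

Since p-value > α = 0.01, we fail to reject H₀.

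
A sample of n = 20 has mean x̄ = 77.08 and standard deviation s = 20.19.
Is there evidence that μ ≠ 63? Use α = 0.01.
One-sample t-test:
H₀: μ = 63
H₁: μ ≠ 63
df = n - 1 = 19
t = (x̄ - μ₀) / (s/√n) = (77.08 - 63) / (20.19/√20) = 3.119
p-value = 0.0057

Since p-value < α = 0.01, we reject H₀.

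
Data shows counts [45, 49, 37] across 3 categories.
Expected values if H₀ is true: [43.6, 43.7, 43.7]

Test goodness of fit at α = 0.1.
Chi-square goodness of fit test:
H₀: observed counts match expected distribution
H₁: observed counts differ from expected distribution
df = k - 1 = 2
χ² = Σ(O - E)²/E
   = (45 - 43.6)²/43.6 + (49 - 43.7)²/43.7 + (37 - 43.7)²/43.7
   = 0.045 + 0.643 + 1.027
   = 1.71
p-value = 0.4242

Since p-value > α = 0.1, we fail to reject H₀.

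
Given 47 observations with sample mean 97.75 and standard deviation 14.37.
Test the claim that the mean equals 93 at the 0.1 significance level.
One-sample t-test:
H₀: μ = 93
H₁: μ ≠ 93
df = n - 1 = 46
t = (x̄ - μ₀) / (s/√n) = (97.75 - 93) / (14.37/√47) = 2.266
p-value = 0.0282

Since p-value < α = 0.1, we reject H₀.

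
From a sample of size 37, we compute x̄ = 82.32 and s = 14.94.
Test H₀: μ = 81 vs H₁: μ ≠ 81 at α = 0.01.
One-sample t-test:
H₀: μ = 81
H₁: μ ≠ 81
df = n - 1 = 36
t = (x̄ - μ₀) / (s/√n) = (82.32 - 81) / (14.94/√37) = 0.537
p-value = 0.5943

Since p-value > α = 0.01, we fail to reject H₀.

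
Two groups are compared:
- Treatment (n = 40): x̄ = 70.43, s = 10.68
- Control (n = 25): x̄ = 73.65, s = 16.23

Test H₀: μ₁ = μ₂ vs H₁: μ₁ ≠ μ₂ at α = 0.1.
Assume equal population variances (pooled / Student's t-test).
Student's two-sample t-test (equal variances):
H₀: μ₁ = μ₂
H₁: μ₁ ≠ μ₂
df = n₁ + n₂ - 2 = 63
Pooled variance s_p² = [(n₁-1)s₁² + (n₂-1)s₂²] / (n₁ + n₂ - 2) = [(39)(10.68²) + (24)(16.23²)] / 63 = 170.9578
SE = √(s_p²(1/n₁ + 1/n₂)) = √(170.9578 × (1/40 + 1/25)) = 3.3335
t = (x̄₁ - x̄₂) / SE = (70.43 - 73.65) / 3.3335 = -3.22 / 3.3335 = -0.966
p-value = 0.3378

Since p-value > α = 0.1, we fail to reject H₀.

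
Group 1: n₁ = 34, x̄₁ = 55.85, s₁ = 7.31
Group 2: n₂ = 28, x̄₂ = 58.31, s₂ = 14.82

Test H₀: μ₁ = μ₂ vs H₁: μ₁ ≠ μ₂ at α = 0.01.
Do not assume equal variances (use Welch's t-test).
Welch's two-sample t-test:
H₀: μ₁ = μ₂
H₁: μ₁ ≠ μ₂
s₁²/n₁ = 7.31²/34 = 1.5716,  s₂²/n₂ = 14.82²/28 = 7.8440
SE = √(s₁²/n₁ + s₂²/n₂) = √(1.5716 + 7.8440) = 3.0685
df (Welch-Satterthwaite) = (s₁²/n₁ + s₂²/n₂)² / [(s₁²/n₁)²/(n₁-1) + (s₂²/n₂)²/(n₂-1)] ≈ 37.67
t = (x̄₁ - x̄₂) / SE = (55.85 - 58.31) / 3.0685 = -2.46 / 3.0685 = -0.802
p-value = 0.4278

Since p-value > α = 0.01, we fail to reject H₀.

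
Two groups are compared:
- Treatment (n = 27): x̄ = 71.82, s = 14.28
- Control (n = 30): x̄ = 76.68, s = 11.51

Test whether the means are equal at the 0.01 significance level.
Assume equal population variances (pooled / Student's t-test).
Student's two-sample t-test (equal variances):
H₀: μ₁ = μ₂
H₁: μ₁ ≠ μ₂
df = n₁ + n₂ - 2 = 55
Pooled variance s_p² = [(n₁-1)s₁² + (n₂-1)s₂²] / (n₁ + n₂ - 2) = [(26)(14.28²) + (29)(11.51²)] / 55 = 166.2509
SE = √(s_p²(1/n₁ + 1/n₂)) = √(166.2509 × (1/27 + 1/30)) = 3.4204
t = (x̄₁ - x̄₂) / SE = (71.82 - 76.68) / 3.4204 = -4.86 / 3.4204 = -1.421
p-value = 0.1610

Since p-value > α = 0.01, we fail to reject H₀.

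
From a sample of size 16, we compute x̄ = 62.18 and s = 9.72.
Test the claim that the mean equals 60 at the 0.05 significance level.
One-sample t-test:
H₀: μ = 60
H₁: μ ≠ 60
df = n - 1 = 15
t = (x̄ - μ₀) / (s/√n) = (62.18 - 60) / (9.72/√16) = 0.897
p-value = 0.3838

Since p-value > α = 0.05, we fail to reject H₀.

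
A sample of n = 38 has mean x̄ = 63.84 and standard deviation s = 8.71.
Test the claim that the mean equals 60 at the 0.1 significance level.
One-sample t-test:
H₀: μ = 60
H₁: μ ≠ 60
df = n - 1 = 37
t = (x̄ - μ₀) / (s/√n) = (63.84 - 60) / (8.71/√38) = 2.718
p-value = 0.0099

Since p-value < α = 0.1, we reject H₀.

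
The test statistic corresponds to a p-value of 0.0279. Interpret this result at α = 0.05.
Since p = 0.0279 < α = 0.05, reject H₀.
There is sufficient evidence to reject the null hypothesis; the result is statistically significant at the 0.05 level.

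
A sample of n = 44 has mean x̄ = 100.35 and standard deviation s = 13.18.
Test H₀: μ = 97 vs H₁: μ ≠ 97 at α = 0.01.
One-sample t-test:
H₀: μ = 97
H₁: μ ≠ 97
df = n - 1 = 43
t = (x̄ - μ₀) / (s/√n) = (100.35 - 97) / (13.18/√44) = 1.686
p-value = 0.0990

Since p-value > α = 0.01, we fail to reject H₀.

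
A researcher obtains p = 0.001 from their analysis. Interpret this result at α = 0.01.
Since p = 0.001 < α = 0.01, reject H₀.
There is sufficient evidence to reject the null hypothesis; the result is statistically significant at the 0.01 level.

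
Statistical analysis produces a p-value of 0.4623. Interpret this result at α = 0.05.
Since p = 0.4623 > α = 0.05, fail to reject H₀.
There is insufficient evidence to reject the null hypothesis; the result is not statistically significant at the 0.05 level.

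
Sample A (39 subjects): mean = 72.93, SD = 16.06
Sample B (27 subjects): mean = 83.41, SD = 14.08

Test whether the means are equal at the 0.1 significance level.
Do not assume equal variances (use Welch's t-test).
Welch's two-sample t-test:
H₀: μ₁ = μ₂
H₁: μ₁ ≠ μ₂
s₁²/n₁ = 16.06²/39 = 6.6134,  s₂²/n₂ = 14.08²/27 = 7.3425
SE = √(s₁²/n₁ + s₂²/n₂) = √(6.6134 + 7.3425) = 3.7358
df (Welch-Satterthwaite) = (s₁²/n₁ + s₂²/n₂)² / [(s₁²/n₁)²/(n₁-1) + (s₂²/n₂)²/(n₂-1)] ≈ 60.40
t = (x̄₁ - x̄₂) / SE = (72.93 - 83.41) / 3.7358 = -10.48 / 3.7358 = -2.805
p-value = 0.0068

Since p-value < α = 0.1, we reject H₀.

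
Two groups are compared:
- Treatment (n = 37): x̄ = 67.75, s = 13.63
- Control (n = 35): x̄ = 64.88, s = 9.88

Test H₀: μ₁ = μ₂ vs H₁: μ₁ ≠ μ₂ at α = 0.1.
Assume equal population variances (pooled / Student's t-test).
Student's two-sample t-test (equal variances):
H₀: μ₁ = μ₂
H₁: μ₁ ≠ μ₂
df = n₁ + n₂ - 2 = 70
Pooled variance s_p² = [(n₁-1)s₁² + (n₂-1)s₂²] / (n₁ + n₂ - 2) = [(36)(13.63²) + (34)(9.88²)] / 70 = 142.9551
SE = √(s_p²(1/n₁ + 1/n₂)) = √(142.9551 × (1/37 + 1/35)) = 2.8192
t = (x̄₁ - x̄₂) / SE = (67.75 - 64.88) / 2.8192 = 2.87 / 2.8192 = 1.018
p-value = 0.3122

Since p-value > α = 0.1, we fail to reject H₀.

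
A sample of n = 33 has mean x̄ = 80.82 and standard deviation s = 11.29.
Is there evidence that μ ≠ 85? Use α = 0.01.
One-sample t-test:
H₀: μ = 85
H₁: μ ≠ 85
df = n - 1 = 32
t = (x̄ - μ₀) / (s/√n) = (80.82 - 85) / (11.29/√33) = -2.127
p-value = 0.0412

Since p-value > α = 0.01, we fail to reject H₀.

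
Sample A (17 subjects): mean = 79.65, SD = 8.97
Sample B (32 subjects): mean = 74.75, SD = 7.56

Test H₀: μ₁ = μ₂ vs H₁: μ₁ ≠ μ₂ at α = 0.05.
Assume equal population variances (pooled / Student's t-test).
Student's two-sample t-test (equal variances):
H₀: μ₁ = μ₂
H₁: μ₁ ≠ μ₂
df = n₁ + n₂ - 2 = 47
Pooled variance s_p² = [(n₁-1)s₁² + (n₂-1)s₂²] / (n₁ + n₂ - 2) = [(16)(8.97²) + (31)(7.56²)] / 47 = 65.0880
SE = √(s_p²(1/n₁ + 1/n₂)) = √(65.0880 × (1/17 + 1/32)) = 2.4213
t = (x̄₁ - x̄₂) / SE = (79.65 - 74.75) / 2.4213 = 4.90 / 2.4213 = 2.024
p-value = 0.0487

Since p-value < α = 0.05, we reject H₀.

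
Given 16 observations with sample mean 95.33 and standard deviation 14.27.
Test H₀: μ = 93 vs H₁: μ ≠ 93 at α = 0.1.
One-sample t-test:
H₀: μ = 93
H₁: μ ≠ 93
df = n - 1 = 15
t = (x̄ - μ₀) / (s/√n) = (95.33 - 93) / (14.27/√16) = 0.653
p-value = 0.5236

Since p-value > α = 0.1, we fail to reject H₀.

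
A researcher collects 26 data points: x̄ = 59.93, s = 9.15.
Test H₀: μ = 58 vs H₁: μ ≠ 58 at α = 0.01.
One-sample t-test:
H₀: μ = 58
H₁: μ ≠ 58
df = n - 1 = 25
t = (x̄ - μ₀) / (s/√n) = (59.93 - 58) / (9.15/√26) = 1.076
p-value = 0.2924

Since p-value > α = 0.01, we fail to reject H₀.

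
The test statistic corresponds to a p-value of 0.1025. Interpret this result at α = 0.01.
Since p = 0.1025 > α = 0.01, fail to reject H₀.
There is insufficient evidence to reject the null hypothesis; the result is not statistically significant at the 0.01 level.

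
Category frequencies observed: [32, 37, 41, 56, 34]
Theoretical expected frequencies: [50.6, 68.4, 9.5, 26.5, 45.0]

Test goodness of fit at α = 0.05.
Chi-square goodness of fit test:
H₀: observed counts match expected distribution
H₁: observed counts differ from expected distribution
df = k - 1 = 4
χ² = Σ(O - E)²/E
   = (32 - 50.6)²/50.6 + (37 - 68.4)²/68.4 + (41 - 9.5)²/9.5 + (56 - 26.5)²/26.5 + (34 - 45.0)²/45.0
   = 6.837 + 14.415 + 104.447 + 32.840 + 2.689
   = 161.23
p-value < 0.0001

Since p-value < α = 0.05, we reject H₀.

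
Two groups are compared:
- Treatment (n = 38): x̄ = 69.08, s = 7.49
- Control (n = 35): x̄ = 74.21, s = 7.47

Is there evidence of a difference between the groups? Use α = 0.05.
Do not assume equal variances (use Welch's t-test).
Welch's two-sample t-test:
H₀: μ₁ = μ₂
H₁: μ₁ ≠ μ₂
s₁²/n₁ = 7.49²/38 = 1.4763,  s₂²/n₂ = 7.47²/35 = 1.5943
SE = √(s₁²/n₁ + s₂²/n₂) = √(1.4763 + 1.5943) = 1.7523
df (Welch-Satterthwaite) = (s₁²/n₁ + s₂²/n₂)² / [(s₁²/n₁)²/(n₁-1) + (s₂²/n₂)²/(n₂-1)] ≈ 70.54
t = (x̄₁ - x̄₂) / SE = (69.08 - 74.21) / 1.7523 = -5.13 / 1.7523 = -2.928
p-value = 0.0046

Since p-value < α = 0.05, we reject H₀.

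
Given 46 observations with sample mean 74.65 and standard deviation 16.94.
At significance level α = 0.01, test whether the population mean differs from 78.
One-sample t-test:
H₀: μ = 78
H₁: μ ≠ 78
df = n - 1 = 45
t = (x̄ - μ₀) / (s/√n) = (74.65 - 78) / (16.94/√46) = -1.341
p-value = 0.1866

Since p-value > α = 0.01, we fail to reject H₀.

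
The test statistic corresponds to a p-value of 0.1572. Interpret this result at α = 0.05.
Since p = 0.1572 > α = 0.05, fail to reject H₀.
There is insufficient evidence to reject the null hypothesis; the result is not statistically significant at the 0.05 level.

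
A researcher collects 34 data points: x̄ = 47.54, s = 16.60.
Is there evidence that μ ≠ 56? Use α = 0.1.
One-sample t-test:
H₀: μ = 56
H₁: μ ≠ 56
df = n - 1 = 33
t = (x̄ - μ₀) / (s/√n) = (47.54 - 56) / (16.60/√34) = -2.972
p-value = 0.0055

Since p-value < α = 0.1, we reject H₀.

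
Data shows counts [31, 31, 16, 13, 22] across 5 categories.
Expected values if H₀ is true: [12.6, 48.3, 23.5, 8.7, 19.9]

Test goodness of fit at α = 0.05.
Chi-square goodness of fit test:
H₀: observed counts match expected distribution
H₁: observed counts differ from expected distribution
df = k - 1 = 4
χ² = Σ(O - E)²/E
   = (31 - 12.6)²/12.6 + (31 - 48.3)²/48.3 + (16 - 23.5)²/23.5 + (13 - 8.7)²/8.7 + (22 - 19.9)²/19.9
   = 26.870 + 6.196 + 2.394 + 2.125 + 0.222
   = 37.81
p-value < 0.0001

Since p-value < α = 0.05, we reject H₀.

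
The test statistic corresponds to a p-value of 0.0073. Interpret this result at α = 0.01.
Since p = 0.0073 < α = 0.01, reject H₀.
There is sufficient evidence to reject the null hypothesis; the result is statistically significant at the 0.01 level.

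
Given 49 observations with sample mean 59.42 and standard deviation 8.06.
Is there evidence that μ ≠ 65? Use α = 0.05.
One-sample t-test:
H₀: μ = 65
H₁: μ ≠ 65
df = n - 1 = 48
t = (x̄ - μ₀) / (s/√n) = (59.42 - 65) / (8.06/√49) = -4.846
p-value < 0.0001

Since p-value < α = 0.05, we reject H₀.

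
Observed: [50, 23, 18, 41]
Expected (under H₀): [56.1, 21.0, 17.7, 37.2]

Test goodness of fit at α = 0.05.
Chi-square goodness of fit test:
H₀: observed counts match expected distribution
H₁: observed counts differ from expected distribution
df = k - 1 = 3
χ² = Σ(O - E)²/E
   = (50 - 56.1)²/56.1 + (23 - 21.0)²/21.0 + (18 - 17.7)²/17.7 + (41 - 37.2)²/37.2
   = 0.663 + 0.190 + 0.005 + 0.388
   = 1.25
p-value = 0.7418

Since p-value > α = 0.05, we fail to reject H₀.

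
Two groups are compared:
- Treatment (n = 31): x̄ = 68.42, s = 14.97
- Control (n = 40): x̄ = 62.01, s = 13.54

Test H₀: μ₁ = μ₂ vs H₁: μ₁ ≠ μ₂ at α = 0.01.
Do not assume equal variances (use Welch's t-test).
Welch's two-sample t-test:
H₀: μ₁ = μ₂
H₁: μ₁ ≠ μ₂
s₁²/n₁ = 14.97²/31 = 7.2291,  s₂²/n₂ = 13.54²/40 = 4.5833
SE = √(s₁²/n₁ + s₂²/n₂) = √(7.2291 + 4.5833) = 3.4369
df (Welch-Satterthwaite) = (s₁²/n₁ + s₂²/n₂)² / [(s₁²/n₁)²/(n₁-1) + (s₂²/n₂)²/(n₂-1)] ≈ 61.18
t = (x̄₁ - x̄₂) / SE = (68.42 - 62.01) / 3.4369 = 6.41 / 3.4369 = 1.865
p-value = 0.0670

Since p-value > α = 0.01, we fail to reject H₀.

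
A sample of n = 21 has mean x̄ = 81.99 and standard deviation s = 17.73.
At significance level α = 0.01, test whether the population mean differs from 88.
One-sample t-test:
H₀: μ = 88
H₁: μ ≠ 88
df = n - 1 = 20
t = (x̄ - μ₀) / (s/√n) = (81.99 - 88) / (17.73/√21) = -1.553
p-value = 0.1360

Since p-value > α = 0.01, we fail to reject H₀.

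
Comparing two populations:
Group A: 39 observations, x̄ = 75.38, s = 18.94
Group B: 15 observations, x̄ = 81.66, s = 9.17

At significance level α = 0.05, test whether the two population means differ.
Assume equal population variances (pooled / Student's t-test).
Student's two-sample t-test (equal variances):
H₀: μ₁ = μ₂
H₁: μ₁ ≠ μ₂
df = n₁ + n₂ - 2 = 52
Pooled variance s_p² = [(n₁-1)s₁² + (n₂-1)s₂²] / (n₁ + n₂ - 2) = [(38)(18.94²) + (14)(9.17²)] / 52 = 284.7835
SE = √(s_p²(1/n₁ + 1/n₂)) = √(284.7835 × (1/39 + 1/15)) = 5.1272
t = (x̄₁ - x̄₂) / SE = (75.38 - 81.66) / 5.1272 = -6.28 / 5.1272 = -1.225
p-value = 0.2262

Since p-value > α = 0.05, we fail to reject H₀.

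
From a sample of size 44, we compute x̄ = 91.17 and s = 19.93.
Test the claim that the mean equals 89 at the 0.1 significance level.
One-sample t-test:
H₀: μ = 89
H₁: μ ≠ 89
df = n - 1 = 43
t = (x̄ - μ₀) / (s/√n) = (91.17 - 89) / (19.93/√44) = 0.722
p-value = 0.4741

Since p-value > α = 0.1, we fail to reject H₀.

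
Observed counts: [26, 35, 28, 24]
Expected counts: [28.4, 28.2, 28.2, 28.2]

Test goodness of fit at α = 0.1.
Chi-square goodness of fit test:
H₀: observed counts match expected distribution
H₁: observed counts differ from expected distribution
df = k - 1 = 3
χ² = Σ(O - E)²/E
   = (26 - 28.4)²/28.4 + (35 - 28.2)²/28.2 + (28 - 28.2)²/28.2 + (24 - 28.2)²/28.2
   = 0.203 + 1.640 + 0.001 + 0.626
   = 2.47
p-value = 0.4808

Since p-value > α = 0.1, we fail to reject H₀.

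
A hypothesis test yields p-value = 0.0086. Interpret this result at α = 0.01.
Since p = 0.0086 < α = 0.01, reject H₀.
There is sufficient evidence to reject the null hypothesis; the result is statistically significant at the 0.01 level.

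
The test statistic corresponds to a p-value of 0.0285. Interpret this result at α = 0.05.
Since p = 0.0285 < α = 0.05, reject H₀.
There is sufficient evidence to reject the null hypothesis; the result is statistically significant at the 0.05 level.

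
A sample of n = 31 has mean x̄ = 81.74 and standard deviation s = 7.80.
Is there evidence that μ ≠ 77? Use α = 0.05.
One-sample t-test:
H₀: μ = 77
H₁: μ ≠ 77
df = n - 1 = 30
t = (x̄ - μ₀) / (s/√n) = (81.74 - 77) / (7.80/√31) = 3.383
p-value = 0.0020

Since p-value < α = 0.05, we reject H₀.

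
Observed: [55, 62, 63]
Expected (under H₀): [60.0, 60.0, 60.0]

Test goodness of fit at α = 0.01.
Chi-square goodness of fit test:
H₀: observed counts match expected distribution
H₁: observed counts differ from expected distribution
df = k - 1 = 2
χ² = Σ(O - E)²/E
   = (55 - 60.0)²/60.0 + (62 - 60.0)²/60.0 + (63 - 60.0)²/60.0
   = 0.417 + 0.067 + 0.150
   = 0.63
p-value = 0.7286

Since p-value > α = 0.01, we fail to reject H₀.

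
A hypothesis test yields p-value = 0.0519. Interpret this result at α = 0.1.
Since p = 0.0519 < α = 0.1, reject H₀.
There is sufficient evidence to reject the null hypothesis; the result is statistically significant at the 0.1 level.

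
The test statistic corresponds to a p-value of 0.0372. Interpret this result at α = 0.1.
Since p = 0.0372 < α = 0.1, reject H₀.
There is sufficient evidence to reject the null hypothesis; the result is statistically significant at the 0.1 level.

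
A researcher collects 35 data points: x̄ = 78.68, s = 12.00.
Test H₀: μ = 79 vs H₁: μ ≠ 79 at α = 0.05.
One-sample t-test:
H₀: μ = 79
H₁: μ ≠ 79
df = n - 1 = 34
t = (x̄ - μ₀) / (s/√n) = (78.68 - 79) / (12.00/√35) = -0.158
p-value = 0.8756

Since p-value > α = 0.05, we fail to reject H₀.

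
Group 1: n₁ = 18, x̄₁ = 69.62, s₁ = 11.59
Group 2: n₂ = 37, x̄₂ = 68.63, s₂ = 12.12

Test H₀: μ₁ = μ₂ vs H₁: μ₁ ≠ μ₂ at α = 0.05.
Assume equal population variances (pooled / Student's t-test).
Student's two-sample t-test (equal variances):
H₀: μ₁ = μ₂
H₁: μ₁ ≠ μ₂
df = n₁ + n₂ - 2 = 53
Pooled variance s_p² = [(n₁-1)s₁² + (n₂-1)s₂²] / (n₁ + n₂ - 2) = [(17)(11.59²) + (36)(12.12²)] / 53 = 142.8637
SE = √(s_p²(1/n₁ + 1/n₂)) = √(142.8637 × (1/18 + 1/37)) = 3.4348
t = (x̄₁ - x̄₂) / SE = (69.62 - 68.63) / 3.4348 = 0.99 / 3.4348 = 0.288
p-value = 0.7743

Since p-value > α = 0.05, we fail to reject H₀.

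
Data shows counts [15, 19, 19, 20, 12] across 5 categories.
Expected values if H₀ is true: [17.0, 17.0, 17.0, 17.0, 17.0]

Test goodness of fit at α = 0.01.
Chi-square goodness of fit test:
H₀: observed counts match expected distribution
H₁: observed counts differ from expected distribution
df = k - 1 = 4
χ² = Σ(O - E)²/E
   = (15 - 17.0)²/17.0 + (19 - 17.0)²/17.0 + (19 - 17.0)²/17.0 + (20 - 17.0)²/17.0 + (12 - 17.0)²/17.0
   = 0.235 + 0.235 + 0.235 + 0.529 + 1.471
   = 2.71
p-value = 0.6082

Since p-value > α = 0.01, we fail to reject H₀.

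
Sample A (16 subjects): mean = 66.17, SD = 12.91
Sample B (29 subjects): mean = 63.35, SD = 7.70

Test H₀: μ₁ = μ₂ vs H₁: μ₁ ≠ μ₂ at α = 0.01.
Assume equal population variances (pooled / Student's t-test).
Student's two-sample t-test (equal variances):
H₀: μ₁ = μ₂
H₁: μ₁ ≠ μ₂
df = n₁ + n₂ - 2 = 43
Pooled variance s_p² = [(n₁-1)s₁² + (n₂-1)s₂²] / (n₁ + n₂ - 2) = [(15)(12.91²) + (28)(7.70²)] / 43 = 96.7475
SE = √(s_p²(1/n₁ + 1/n₂)) = √(96.7475 × (1/16 + 1/29)) = 3.0631
t = (x̄₁ - x̄₂) / SE = (66.17 - 63.35) / 3.0631 = 2.82 / 3.0631 = 0.921
p-value = 0.3624

Since p-value > α = 0.01, we fail to reject H₀.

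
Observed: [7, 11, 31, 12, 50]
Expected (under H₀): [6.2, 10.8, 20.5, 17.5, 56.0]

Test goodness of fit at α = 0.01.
Chi-square goodness of fit test:
H₀: observed counts match expected distribution
H₁: observed counts differ from expected distribution
df = k - 1 = 4
χ² = Σ(O - E)²/E
   = (7 - 6.2)²/6.2 + (11 - 10.8)²/10.8 + (31 - 20.5)²/20.5 + (12 - 17.5)²/17.5 + (50 - 56.0)²/56.0
   = 0.103 + 0.004 + 5.378 + 1.729 + 0.643
   = 7.86
p-value = 0.0970

Since p-value > α = 0.01, we fail to reject H₀.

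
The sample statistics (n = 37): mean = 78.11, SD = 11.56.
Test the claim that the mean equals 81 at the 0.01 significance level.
One-sample t-test:
H₀: μ = 81
H₁: μ ≠ 81
df = n - 1 = 36
t = (x̄ - μ₀) / (s/√n) = (78.11 - 81) / (11.56/√37) = -1.521
p-value = 0.1371

Since p-value > α = 0.01, we fail to reject H₀.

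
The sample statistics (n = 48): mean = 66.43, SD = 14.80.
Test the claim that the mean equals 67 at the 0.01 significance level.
One-sample t-test:
H₀: μ = 67
H₁: μ ≠ 67
df = n - 1 = 47
t = (x̄ - μ₀) / (s/√n) = (66.43 - 67) / (14.80/√48) = -0.267
p-value = 0.7908

Since p-value > α = 0.01, we fail to reject H₀.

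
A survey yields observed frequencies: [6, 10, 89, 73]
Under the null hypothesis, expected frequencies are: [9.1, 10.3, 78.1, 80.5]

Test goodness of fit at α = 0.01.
Chi-square goodness of fit test:
H₀: observed counts match expected distribution
H₁: observed counts differ from expected distribution
df = k - 1 = 3
χ² = Σ(O - E)²/E
   = (6 - 9.1)²/9.1 + (10 - 10.3)²/10.3 + (89 - 78.1)²/78.1 + (73 - 80.5)²/80.5
   = 1.056 + 0.009 + 1.521 + 0.699
   = 3.28
p-value = 0.3498

Since p-value > α = 0.01, we fail to reject H₀.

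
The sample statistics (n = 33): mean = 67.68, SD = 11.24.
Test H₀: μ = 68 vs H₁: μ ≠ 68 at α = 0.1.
One-sample t-test:
H₀: μ = 68
H₁: μ ≠ 68
df = n - 1 = 32
t = (x̄ - μ₀) / (s/√n) = (67.68 - 68) / (11.24/√33) = -0.164
p-value = 0.8711

Since p-value > α = 0.1, we fail to reject H₀.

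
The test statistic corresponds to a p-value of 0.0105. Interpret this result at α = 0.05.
Since p = 0.0105 < α = 0.05, reject H₀.
There is sufficient evidence to reject the null hypothesis; the result is statistically significant at the 0.05 level.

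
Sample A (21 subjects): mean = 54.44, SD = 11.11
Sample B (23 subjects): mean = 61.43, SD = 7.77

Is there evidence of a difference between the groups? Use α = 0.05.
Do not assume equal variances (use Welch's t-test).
Welch's two-sample t-test:
H₀: μ₁ = μ₂
H₁: μ₁ ≠ μ₂
s₁²/n₁ = 11.11²/21 = 5.8777,  s₂²/n₂ = 7.77²/23 = 2.6249
SE = √(s₁²/n₁ + s₂²/n₂) = √(5.8777 + 2.6249) = 2.9159
df (Welch-Satterthwaite) = (s₁²/n₁ + s₂²/n₂)² / [(s₁²/n₁)²/(n₁-1) + (s₂²/n₂)²/(n₂-1)] ≈ 35.43
t = (x̄₁ - x̄₂) / SE = (54.44 - 61.43) / 2.9159 = -6.99 / 2.9159 = -2.397
p-value = 0.0219

Since p-value < α = 0.05, we reject H₀.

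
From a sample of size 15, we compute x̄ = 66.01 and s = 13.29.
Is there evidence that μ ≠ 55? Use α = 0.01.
One-sample t-test:
H₀: μ = 55
H₁: μ ≠ 55
df = n - 1 = 14
t = (x̄ - μ₀) / (s/√n) = (66.01 - 55) / (13.29/√15) = 3.209
p-value = 0.0063

Since p-value < α = 0.01, we reject H₀.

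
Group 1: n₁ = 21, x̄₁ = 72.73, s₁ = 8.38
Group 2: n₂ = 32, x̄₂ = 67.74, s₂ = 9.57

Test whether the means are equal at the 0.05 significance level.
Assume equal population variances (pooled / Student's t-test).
Student's two-sample t-test (equal variances):
H₀: μ₁ = μ₂
H₁: μ₁ ≠ μ₂
df = n₁ + n₂ - 2 = 51
Pooled variance s_p² = [(n₁-1)s₁² + (n₂-1)s₂²] / (n₁ + n₂ - 2) = [(20)(8.38²) + (31)(9.57²)] / 51 = 83.2082
SE = √(s_p²(1/n₁ + 1/n₂)) = √(83.2082 × (1/21 + 1/32)) = 2.5617
t = (x̄₁ - x̄₂) / SE = (72.73 - 67.74) / 2.5617 = 4.99 / 2.5617 = 1.948
p-value = 0.0569

Since p-value > α = 0.05, we fail to reject H₀.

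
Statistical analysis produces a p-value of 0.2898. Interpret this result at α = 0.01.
Since p = 0.2898 > α = 0.01, fail to reject H₀.
There is insufficient evidence to reject the null hypothesis; the result is not statistically significant at the 0.01 level.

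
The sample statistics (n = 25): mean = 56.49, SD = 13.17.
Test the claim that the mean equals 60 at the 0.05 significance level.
One-sample t-test:
H₀: μ = 60
H₁: μ ≠ 60
df = n - 1 = 24
t = (x̄ - μ₀) / (s/√n) = (56.49 - 60) / (13.17/√25) = -1.333
p-value = 0.1952

Since p-value > α = 0.05, we fail to reject H₀.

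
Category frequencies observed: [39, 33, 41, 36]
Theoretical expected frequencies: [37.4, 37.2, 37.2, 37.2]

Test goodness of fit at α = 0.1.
Chi-square goodness of fit test:
H₀: observed counts match expected distribution
H₁: observed counts differ from expected distribution
df = k - 1 = 3
χ² = Σ(O - E)²/E
   = (39 - 37.4)²/37.4 + (33 - 37.2)²/37.2 + (41 - 37.2)²/37.2 + (36 - 37.2)²/37.2
   = 0.068 + 0.474 + 0.388 + 0.039
   = 0.97
p-value = 0.8086

Since p-value > α = 0.1, we fail to reject H₀.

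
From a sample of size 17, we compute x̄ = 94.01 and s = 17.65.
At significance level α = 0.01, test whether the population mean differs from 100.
One-sample t-test:
H₀: μ = 100
H₁: μ ≠ 100
df = n - 1 = 16
t = (x̄ - μ₀) / (s/√n) = (94.01 - 100) / (17.65/√17) = -1.399
p-value = 0.1808

Since p-value > α = 0.01, we fail to reject H₀.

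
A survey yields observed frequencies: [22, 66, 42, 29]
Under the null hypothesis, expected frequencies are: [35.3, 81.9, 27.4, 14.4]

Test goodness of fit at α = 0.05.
Chi-square goodness of fit test:
H₀: observed counts match expected distribution
H₁: observed counts differ from expected distribution
df = k - 1 = 3
χ² = Σ(O - E)²/E
   = (22 - 35.3)²/35.3 + (66 - 81.9)²/81.9 + (42 - 27.4)²/27.4 + (29 - 14.4)²/14.4
   = 5.011 + 3.087 + 7.780 + 14.803
   = 30.68
p-value < 0.0001

Since p-value < α = 0.05, we reject H₀.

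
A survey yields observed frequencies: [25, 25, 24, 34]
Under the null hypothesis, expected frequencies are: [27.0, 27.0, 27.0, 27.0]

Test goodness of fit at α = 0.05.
Chi-square goodness of fit test:
H₀: observed counts match expected distribution
H₁: observed counts differ from expected distribution
df = k - 1 = 3
χ² = Σ(O - E)²/E
   = (25 - 27.0)²/27.0 + (25 - 27.0)²/27.0 + (24 - 27.0)²/27.0 + (34 - 27.0)²/27.0
   = 0.148 + 0.148 + 0.333 + 1.815
   = 2.44
p-value = 0.4854

Since p-value > α = 0.05, we fail to reject H₀.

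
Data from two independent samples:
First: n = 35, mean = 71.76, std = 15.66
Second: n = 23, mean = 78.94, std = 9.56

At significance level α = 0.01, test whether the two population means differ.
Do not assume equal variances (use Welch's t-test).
Welch's two-sample t-test:
H₀: μ₁ = μ₂
H₁: μ₁ ≠ μ₂
s₁²/n₁ = 15.66²/35 = 7.0067,  s₂²/n₂ = 9.56²/23 = 3.9736
SE = √(s₁²/n₁ + s₂²/n₂) = √(7.0067 + 3.9736) = 3.3137
df (Welch-Satterthwaite) = (s₁²/n₁ + s₂²/n₂)² / [(s₁²/n₁)²/(n₁-1) + (s₂²/n₂)²/(n₂-1)] ≈ 55.78
t = (x̄₁ - x̄₂) / SE = (71.76 - 78.94) / 3.3137 = -7.18 / 3.3137 = -2.167
p-value = 0.0345

Since p-value > α = 0.01, we fail to reject H₀.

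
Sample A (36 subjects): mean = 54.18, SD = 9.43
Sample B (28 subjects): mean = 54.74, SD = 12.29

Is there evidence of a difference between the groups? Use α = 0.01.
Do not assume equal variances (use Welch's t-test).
Welch's two-sample t-test:
H₀: μ₁ = μ₂
H₁: μ₁ ≠ μ₂
s₁²/n₁ = 9.43²/36 = 2.4701,  s₂²/n₂ = 12.29²/28 = 5.3944
SE = √(s₁²/n₁ + s₂²/n₂) = √(2.4701 + 5.3944) = 2.8044
df (Welch-Satterthwaite) = (s₁²/n₁ + s₂²/n₂)² / [(s₁²/n₁)²/(n₁-1) + (s₂²/n₂)²/(n₂-1)] ≈ 49.40
t = (x̄₁ - x̄₂) / SE = (54.18 - 54.74) / 2.8044 = -0.56 / 2.8044 = -0.200
p-value = 0.8425

Since p-value > α = 0.01, we fail to reject H₀.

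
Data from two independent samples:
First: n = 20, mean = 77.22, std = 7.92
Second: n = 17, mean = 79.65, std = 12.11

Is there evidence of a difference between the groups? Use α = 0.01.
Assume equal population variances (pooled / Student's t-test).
Student's two-sample t-test (equal variances):
H₀: μ₁ = μ₂
H₁: μ₁ ≠ μ₂
df = n₁ + n₂ - 2 = 35
Pooled variance s_p² = [(n₁-1)s₁² + (n₂-1)s₂²] / (n₁ + n₂ - 2) = [(19)(7.92²) + (16)(12.11²)] / 35 = 101.0924
SE = √(s_p²(1/n₁ + 1/n₂)) = √(101.0924 × (1/20 + 1/17)) = 3.3168
t = (x̄₁ - x̄₂) / SE = (77.22 - 79.65) / 3.3168 = -2.43 / 3.3168 = -0.733
p-value = 0.4687

Since p-value > α = 0.01, we fail to reject H₀.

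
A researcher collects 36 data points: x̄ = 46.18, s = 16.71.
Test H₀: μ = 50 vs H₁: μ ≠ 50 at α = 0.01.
One-sample t-test:
H₀: μ = 50
H₁: μ ≠ 50
df = n - 1 = 35
t = (x̄ - μ₀) / (s/√n) = (46.18 - 50) / (16.71/√36) = -1.372
p-value = 0.1789

Since p-value > α = 0.01, we fail to reject H₀.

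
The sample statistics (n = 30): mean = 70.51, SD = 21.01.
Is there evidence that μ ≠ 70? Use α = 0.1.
One-sample t-test:
H₀: μ = 70
H₁: μ ≠ 70
df = n - 1 = 29
t = (x̄ - μ₀) / (s/√n) = (70.51 - 70) / (21.01/√30) = 0.133
p-value = 0.8951

Since p-value > α = 0.1, we fail to reject H₀.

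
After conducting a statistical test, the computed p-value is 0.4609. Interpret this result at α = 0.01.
Since p = 0.4609 > α = 0.01, fail to reject H₀.
There is insufficient evidence to reject the null hypothesis; the result is not statistically significant at the 0.01 level.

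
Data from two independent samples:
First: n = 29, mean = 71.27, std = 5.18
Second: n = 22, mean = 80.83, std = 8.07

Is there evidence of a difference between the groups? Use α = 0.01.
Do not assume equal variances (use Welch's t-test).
Welch's two-sample t-test:
H₀: μ₁ = μ₂
H₁: μ₁ ≠ μ₂
s₁²/n₁ = 5.18²/29 = 0.9253,  s₂²/n₂ = 8.07²/22 = 2.9602
SE = √(s₁²/n₁ + s₂²/n₂) = √(0.9253 + 2.9602) = 1.9712
df (Welch-Satterthwaite) = (s₁²/n₁ + s₂²/n₂)² / [(s₁²/n₁)²/(n₁-1) + (s₂²/n₂)²/(n₂-1)] ≈ 33.71
t = (x̄₁ - x̄₂) / SE = (71.27 - 80.83) / 1.9712 = -9.56 / 1.9712 = -4.850
p-value < 0.0001

Since p-value < α = 0.01, we reject H₀.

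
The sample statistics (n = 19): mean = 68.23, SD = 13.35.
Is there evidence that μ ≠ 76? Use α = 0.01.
One-sample t-test:
H₀: μ = 76
H₁: μ ≠ 76
df = n - 1 = 18
t = (x̄ - μ₀) / (s/√n) = (68.23 - 76) / (13.35/√19) = -2.537
p-value = 0.0207

Since p-value > α = 0.01, we fail to reject H₀.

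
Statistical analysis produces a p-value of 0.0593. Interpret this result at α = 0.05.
Since p = 0.0593 > α = 0.05, fail to reject H₀.
There is insufficient evidence to reject the null hypothesis; the result is not statistically significant at the 0.05 level.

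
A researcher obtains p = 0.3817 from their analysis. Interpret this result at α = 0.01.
Since p = 0.3817 > α = 0.01, fail to reject H₀.
There is insufficient evidence to reject the null hypothesis; the result is not statistically significant at the 0.01 level.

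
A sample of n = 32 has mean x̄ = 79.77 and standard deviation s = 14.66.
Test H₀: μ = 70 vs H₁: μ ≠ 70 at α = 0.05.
One-sample t-test:
H₀: μ = 70
H₁: μ ≠ 70
df = n - 1 = 31
t = (x̄ - μ₀) / (s/√n) = (79.77 - 70) / (14.66/√32) = 3.770
p-value = 0.0007

Since p-value < α = 0.05, we reject H₀.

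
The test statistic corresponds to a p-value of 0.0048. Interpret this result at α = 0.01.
Since p = 0.0048 < α = 0.01, reject H₀.
There is sufficient evidence to reject the null hypothesis; the result is statistically significant at the 0.01 level.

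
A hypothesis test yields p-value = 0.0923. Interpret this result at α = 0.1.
Since p = 0.0923 < α = 0.1, reject H₀.
There is sufficient evidence to reject the null hypothesis; the result is statistically significant at the 0.1 level.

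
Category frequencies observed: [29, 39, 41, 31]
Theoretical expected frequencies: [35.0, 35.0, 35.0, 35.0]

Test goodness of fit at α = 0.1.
Chi-square goodness of fit test:
H₀: observed counts match expected distribution
H₁: observed counts differ from expected distribution
df = k - 1 = 3
χ² = Σ(O - E)²/E
   = (29 - 35.0)²/35.0 + (39 - 35.0)²/35.0 + (41 - 35.0)²/35.0 + (31 - 35.0)²/35.0
   = 1.029 + 0.457 + 1.029 + 0.457
   = 2.97
p-value = 0.3961

Since p-value > α = 0.1, we fail to reject H₀.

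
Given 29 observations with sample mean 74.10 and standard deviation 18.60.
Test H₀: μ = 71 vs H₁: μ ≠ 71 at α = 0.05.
One-sample t-test:
H₀: μ = 71
H₁: μ ≠ 71
df = n - 1 = 28
t = (x̄ - μ₀) / (s/√n) = (74.10 - 71) / (18.60/√29) = 0.898
p-value = 0.3771

Since p-value > α = 0.05, we fail to reject H₀.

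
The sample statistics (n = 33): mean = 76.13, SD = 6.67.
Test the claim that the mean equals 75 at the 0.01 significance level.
One-sample t-test:
H₀: μ = 75
H₁: μ ≠ 75
df = n - 1 = 32
t = (x̄ - μ₀) / (s/√n) = (76.13 - 75) / (6.67/√33) = 0.973
p-value = 0.3377

Since p-value > α = 0.01, we fail to reject H₀.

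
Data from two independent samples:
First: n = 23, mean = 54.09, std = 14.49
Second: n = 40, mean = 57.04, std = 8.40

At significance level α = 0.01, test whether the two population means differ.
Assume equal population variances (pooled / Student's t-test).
Student's two-sample t-test (equal variances):
H₀: μ₁ = μ₂
H₁: μ₁ ≠ μ₂
df = n₁ + n₂ - 2 = 61
Pooled variance s_p² = [(n₁-1)s₁² + (n₂-1)s₂²] / (n₁ + n₂ - 2) = [(22)(14.49²) + (39)(8.40²)] / 61 = 120.8354
SE = √(s_p²(1/n₁ + 1/n₂)) = √(120.8354 × (1/23 + 1/40)) = 2.8766
t = (x̄₁ - x̄₂) / SE = (54.09 - 57.04) / 2.8766 = -2.95 / 2.8766 = -1.026
p-value = 0.3092

Since p-value > α = 0.01, we fail to reject H₀.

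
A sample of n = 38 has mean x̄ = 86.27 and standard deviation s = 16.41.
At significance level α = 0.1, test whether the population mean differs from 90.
One-sample t-test:
H₀: μ = 90
H₁: μ ≠ 90
df = n - 1 = 37
t = (x̄ - μ₀) / (s/√n) = (86.27 - 90) / (16.41/√38) = -1.401
p-value = 0.1695

Since p-value > α = 0.1, we fail to reject H₀.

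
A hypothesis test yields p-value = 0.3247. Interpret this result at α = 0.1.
Since p = 0.3247 > α = 0.1, fail to reject H₀.
There is insufficient evidence to reject the null hypothesis; the result is not statistically significant at the 0.1 level.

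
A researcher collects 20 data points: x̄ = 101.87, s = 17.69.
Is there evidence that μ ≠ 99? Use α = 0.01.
One-sample t-test:
H₀: μ = 99
H₁: μ ≠ 99
df = n - 1 = 19
t = (x̄ - μ₀) / (s/√n) = (101.87 - 99) / (17.69/√20) = 0.726
p-value = 0.4770

Since p-value > α = 0.01, we fail to reject H₀.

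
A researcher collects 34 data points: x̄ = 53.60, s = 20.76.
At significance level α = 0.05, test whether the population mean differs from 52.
One-sample t-test:
H₀: μ = 52
H₁: μ ≠ 52
df = n - 1 = 33
t = (x̄ - μ₀) / (s/√n) = (53.60 - 52) / (20.76/√34) = 0.449
p-value = 0.6561

Since p-value > α = 0.05, we fail to reject H₀.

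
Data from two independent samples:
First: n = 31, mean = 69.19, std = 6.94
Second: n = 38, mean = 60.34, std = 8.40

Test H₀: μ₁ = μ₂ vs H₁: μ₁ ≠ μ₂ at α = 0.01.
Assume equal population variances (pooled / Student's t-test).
Student's two-sample t-test (equal variances):
H₀: μ₁ = μ₂
H₁: μ₁ ≠ μ₂
df = n₁ + n₂ - 2 = 67
Pooled variance s_p² = [(n₁-1)s₁² + (n₂-1)s₂²] / (n₁ + n₂ - 2) = [(30)(6.94²) + (37)(8.40²)] / 67 = 60.5318
SE = √(s_p²(1/n₁ + 1/n₂)) = √(60.5318 × (1/31 + 1/38)) = 1.8830
t = (x̄₁ - x̄₂) / SE = (69.19 - 60.34) / 1.8830 = 8.85 / 1.8830 = 4.700
p-value < 0.0001

Since p-value < α = 0.01, we reject H₀.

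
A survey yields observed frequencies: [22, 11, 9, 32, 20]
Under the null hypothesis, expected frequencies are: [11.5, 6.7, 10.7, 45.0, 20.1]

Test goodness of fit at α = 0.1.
Chi-square goodness of fit test:
H₀: observed counts match expected distribution
H₁: observed counts differ from expected distribution
df = k - 1 = 4
χ² = Σ(O - E)²/E
   = (22 - 11.5)²/11.5 + (11 - 6.7)²/6.7 + (9 - 10.7)²/10.7 + (32 - 45.0)²/45.0 + (20 - 20.1)²/20.1
   = 9.587 + 2.760 + 0.270 + 3.756 + 0.000
   = 16.37
p-value = 0.0026

Since p-value < α = 0.1, we reject H₀.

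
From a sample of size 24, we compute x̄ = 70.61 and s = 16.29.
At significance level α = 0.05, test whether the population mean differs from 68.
One-sample t-test:
H₀: μ = 68
H₁: μ ≠ 68
df = n - 1 = 23
t = (x̄ - μ₀) / (s/√n) = (70.61 - 68) / (16.29/√24) = 0.785
p-value = 0.4405

Since p-value > α = 0.05, we fail to reject H₀.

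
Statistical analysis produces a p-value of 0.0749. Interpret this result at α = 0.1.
Since p = 0.0749 < α = 0.1, reject H₀.
There is sufficient evidence to reject the null hypothesis; the result is statistically significant at the 0.1 level.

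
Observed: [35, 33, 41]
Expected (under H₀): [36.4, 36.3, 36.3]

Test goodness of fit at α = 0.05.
Chi-square goodness of fit test:
H₀: observed counts match expected distribution
H₁: observed counts differ from expected distribution
df = k - 1 = 2
χ² = Σ(O - E)²/E
   = (35 - 36.4)²/36.4 + (33 - 36.3)²/36.3 + (41 - 36.3)²/36.3
   = 0.054 + 0.300 + 0.609
   = 0.96
p-value = 0.6180

Since p-value > α = 0.05, we fail to reject H₀.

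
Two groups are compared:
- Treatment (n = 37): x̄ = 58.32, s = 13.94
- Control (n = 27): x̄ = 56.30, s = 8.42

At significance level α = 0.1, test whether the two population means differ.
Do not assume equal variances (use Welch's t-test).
Welch's two-sample t-test:
H₀: μ₁ = μ₂
H₁: μ₁ ≠ μ₂
s₁²/n₁ = 13.94²/37 = 5.2520,  s₂²/n₂ = 8.42²/27 = 2.6258
SE = √(s₁²/n₁ + s₂²/n₂) = √(5.2520 + 2.6258) = 2.8067
df (Welch-Satterthwaite) = (s₁²/n₁ + s₂²/n₂)² / [(s₁²/n₁)²/(n₁-1) + (s₂²/n₂)²/(n₂-1)] ≈ 60.17
t = (x̄₁ - x̄₂) / SE = (58.32 - 56.30) / 2.8067 = 2.02 / 2.8067 = 0.720
p-value = 0.4745

Since p-value > α = 0.1, we fail to reject H₀.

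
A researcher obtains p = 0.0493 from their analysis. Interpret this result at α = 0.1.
Since p = 0.0493 < α = 0.1, reject H₀.
There is sufficient evidence to reject the null hypothesis; the result is statistically significant at the 0.1 level.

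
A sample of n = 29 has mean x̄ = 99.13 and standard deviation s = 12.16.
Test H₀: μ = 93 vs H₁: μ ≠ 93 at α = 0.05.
One-sample t-test:
H₀: μ = 93
H₁: μ ≠ 93
df = n - 1 = 28
t = (x̄ - μ₀) / (s/√n) = (99.13 - 93) / (12.16/√29) = 2.715
p-value = 0.0112

Since p-value < α = 0.05, we reject H₀.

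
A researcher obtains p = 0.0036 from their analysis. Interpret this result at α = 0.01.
Since p = 0.0036 < α = 0.01, reject H₀.
There is sufficient evidence to reject the null hypothesis; the result is statistically significant at the 0.01 level.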